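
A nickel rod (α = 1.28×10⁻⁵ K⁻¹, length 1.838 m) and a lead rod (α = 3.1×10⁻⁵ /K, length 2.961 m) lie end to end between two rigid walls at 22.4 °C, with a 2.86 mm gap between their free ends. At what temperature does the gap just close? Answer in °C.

T = 47.2 °C

α₁L₁ = 2.35264×10⁻⁵ m/K, α₂L₂ = 9.1791×10⁻⁵ m/K → total 1.153174×10⁻⁴ m/K
ΔT = g/(α₁L₁+α₂L₂) = 2.86×10⁻³ / 1.153174×10⁻⁴ = 24.801 K
T = 22.4 + 24.801 = 47.201 °C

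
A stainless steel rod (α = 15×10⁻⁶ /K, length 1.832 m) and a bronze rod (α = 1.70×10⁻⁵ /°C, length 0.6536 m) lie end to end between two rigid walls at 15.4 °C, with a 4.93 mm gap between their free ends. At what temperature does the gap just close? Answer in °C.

T = 143 °C

Gap closes when ΔL₁ + ΔL₂ = 4.93 mm = 4.93×10⁻³ m
(α₁L₁ + α₂L₂)ΔT = g
α₁L₁ + α₂L₂ = 15×10⁻⁶×1.832 + 1.70×10⁻⁵×0.6536 = 3.85912×10⁻⁵ m/K
ΔT = 4.93×10⁻³ / 3.85912×10⁻⁵ = 127.75 K
T = 15.4 + 127.75 = 143.15 °C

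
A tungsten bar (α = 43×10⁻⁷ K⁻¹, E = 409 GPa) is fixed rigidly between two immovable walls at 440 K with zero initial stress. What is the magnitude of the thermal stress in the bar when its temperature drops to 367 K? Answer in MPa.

Fully constrained: the free strain ε = αΔT is blocked, so σ = Eε = EαΔT.
|ΔT| = 73 K
σ = 409×10⁹ × 43×10⁻⁷ × 73 = 1.28×10⁸ Pa

σ = 128 MPa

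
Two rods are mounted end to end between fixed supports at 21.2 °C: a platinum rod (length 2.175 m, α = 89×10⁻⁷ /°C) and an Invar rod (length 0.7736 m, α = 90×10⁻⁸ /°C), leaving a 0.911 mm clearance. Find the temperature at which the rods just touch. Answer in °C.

Gap closes when ΔL₁ + ΔL₂ = 0.911 mm = 9.11×10⁻⁴ m
(α₁L₁ + α₂L₂)ΔT = g
α₁L₁ + α₂L₂ = 89×10⁻⁷×2.175 + 90×10⁻⁸×0.7736 = 2.005374×10⁻⁵ m/K
ΔT = 9.11×10⁻⁴ / 2.005374×10⁻⁵ = 45.428 K
T = 21.2 + 45.428 = 66.628 °C

T = 66.6 °C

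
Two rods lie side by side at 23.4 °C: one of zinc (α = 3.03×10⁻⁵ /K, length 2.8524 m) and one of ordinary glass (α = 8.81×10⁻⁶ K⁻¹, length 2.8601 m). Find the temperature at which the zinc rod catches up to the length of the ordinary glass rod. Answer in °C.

Equal length when α₁L₁ΔT − α₂L₂ΔT = L₂ − L₁ = 7.70×10⁻³ m
α₁L₁ = 8.642772×10⁻⁵, α₂L₂ = 2.5197481×10⁻⁵ → Δ(αL) = 6.1230239×10⁻⁵ m/K
ΔT = 7.70×10⁻³ / 6.1230239×10⁻⁵ = 125.755 K, so T = 23.4 + 125.755 = 149.155 °C

T = 149.2 °C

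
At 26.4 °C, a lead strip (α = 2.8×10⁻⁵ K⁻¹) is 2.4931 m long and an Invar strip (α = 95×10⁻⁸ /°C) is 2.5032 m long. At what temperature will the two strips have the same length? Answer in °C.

L₁(1 + α₁ΔT) = L₂(1 + α₂ΔT) ⇒ ΔT = (L₂ − L₁)/(α₁L₁ − α₂L₂)
L₂ − L₁ = 2.5032 − 2.4931 = 1.01×10⁻² m
α₁L₁ − α₂L₂ = 2.8×10⁻⁵×2.4931 − 95×10⁻⁸×2.5032 = 6.742876×10⁻⁵ m/K
ΔT = 1.01×10⁻² / 6.742876×10⁻⁵ = 149.788 K
T = 26.4 + 149.788 = 176.188 °C

T = 176.2 °C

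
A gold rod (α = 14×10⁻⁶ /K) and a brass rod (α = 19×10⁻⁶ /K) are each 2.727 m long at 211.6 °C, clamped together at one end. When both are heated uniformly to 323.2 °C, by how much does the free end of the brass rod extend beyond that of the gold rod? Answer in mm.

ΔT = 111.6 K
gold: ΔL = 14×10⁻⁶ × 2.727 m × 111.6 = 4.2607×10⁻³ m = 4.2607 mm
brass: ΔL = 19×10⁻⁶ × 2.727 m × 111.6 = 5.7823×10⁻³ m = 5.7823 mm
difference = 5.7823 − 4.2607 = 1.5216 mm

1.52 mm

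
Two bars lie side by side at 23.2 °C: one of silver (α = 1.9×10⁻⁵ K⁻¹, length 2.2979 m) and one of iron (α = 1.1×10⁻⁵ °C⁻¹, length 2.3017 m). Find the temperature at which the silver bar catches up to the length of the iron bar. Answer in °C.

Equal length when α₁L₁ΔT − α₂L₂ΔT = L₂ − L₁ = 3.80×10⁻³ m
α₁L₁ = 4.36601×10⁻⁵, α₂L₂ = 2.53187×10⁻⁵ → Δ(αL) = 1.83414×10⁻⁵ m/K
ΔT = 3.80×10⁻³ / 1.83414×10⁻⁵ = 207.182 K, so T = 23.2 + 207.182 = 230.382 °C

T = 230.4 °C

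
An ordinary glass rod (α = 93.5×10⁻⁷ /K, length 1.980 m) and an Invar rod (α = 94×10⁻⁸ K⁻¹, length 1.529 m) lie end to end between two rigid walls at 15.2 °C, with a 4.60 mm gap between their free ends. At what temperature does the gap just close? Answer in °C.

T = 246 °C

Gap closes when ΔL₁ + ΔL₂ = 4.60 mm = 4.60×10⁻³ m
(α₁L₁ + α₂L₂)ΔT = g
α₁L₁ + α₂L₂ = 93.5×10⁻⁷×1.980 + 94×10⁻⁸×1.529 = 1.995026×10⁻⁵ m/K
ΔT = 4.60×10⁻³ / 1.995026×10⁻⁵ = 230.57 K
T = 15.2 + 230.57 = 245.77 °C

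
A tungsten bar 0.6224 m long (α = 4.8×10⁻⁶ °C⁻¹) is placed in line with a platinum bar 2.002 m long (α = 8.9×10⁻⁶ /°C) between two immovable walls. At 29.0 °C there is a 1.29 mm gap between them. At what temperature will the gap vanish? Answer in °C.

T = 91.0 °C

α₁L₁ = 2.98752×10⁻⁶ m/K, α₂L₂ = 1.78178×10⁻⁵ m/K → total 2.080532×10⁻⁵ m/K
ΔT = g/(α₁L₁+α₂L₂) = 1.29×10⁻³ / 2.080532×10⁻⁵ = 62.003 K
T = 29.0 + 62.003 = 91.003 °C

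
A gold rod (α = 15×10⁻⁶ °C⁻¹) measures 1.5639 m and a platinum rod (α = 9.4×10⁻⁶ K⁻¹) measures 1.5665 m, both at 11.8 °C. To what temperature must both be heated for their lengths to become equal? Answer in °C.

T = 309.5 °C

Equal length when α₁L₁ΔT − α₂L₂ΔT = L₂ − L₁ = 2.60×10⁻³ m
α₁L₁ = 2.34585×10⁻⁵, α₂L₂ = 1.47251×10⁻⁵ → Δ(αL) = 8.7334×10⁻⁶ m/K
ΔT = 2.60×10⁻³ / 8.7334×10⁻⁶ = 297.708 K, so T = 11.8 + 297.708 = 309.508 °C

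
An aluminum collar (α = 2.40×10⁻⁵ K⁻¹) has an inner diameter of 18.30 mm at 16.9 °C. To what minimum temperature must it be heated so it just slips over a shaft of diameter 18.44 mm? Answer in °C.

T = 336 °C

Required Δd = 18.44 − 18.30 = 0.14 mm
Δd = αd₀ΔT ⇒ ΔT = Δd/(αd₀) = 0.14 / (2.40×10⁻⁵ × 18.30) = 318.76 K
T_min = 16.9 + 318.76 = 335.66 °C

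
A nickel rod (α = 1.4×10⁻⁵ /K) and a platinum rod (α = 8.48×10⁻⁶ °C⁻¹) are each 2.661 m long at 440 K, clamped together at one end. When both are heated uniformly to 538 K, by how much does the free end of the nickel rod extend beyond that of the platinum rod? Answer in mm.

1.44 mm

ΔT = 98 K
nickel: ΔL = 1.4×10⁻⁵ × 2.661 m × 98 = 3.6509×10⁻³ m = 3.6509 mm
platinum: ΔL = 8.48×10⁻⁶ × 2.661 m × 98 = 2.2114×10⁻³ m = 2.2114 mm
difference = 3.6509 − 2.2114 = 1.4395 mm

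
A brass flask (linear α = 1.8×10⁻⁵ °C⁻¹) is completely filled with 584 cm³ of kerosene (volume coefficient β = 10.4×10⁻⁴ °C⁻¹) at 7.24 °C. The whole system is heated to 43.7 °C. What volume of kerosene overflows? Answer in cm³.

The flask also expands: β_container ≈ 3α = 5.4×10⁻⁵ /K
Net overflow = V₀(β_liq − 3α_cont)ΔT
β − 3α = 1.04×10⁻³ − 5.4×10⁻⁵ = 9.86×10⁻⁴ /K; ΔT = 36.46 K
ΔV = 584 × 9.86×10⁻⁴ × 36.46 = 21.0 cm³

21.0 cm³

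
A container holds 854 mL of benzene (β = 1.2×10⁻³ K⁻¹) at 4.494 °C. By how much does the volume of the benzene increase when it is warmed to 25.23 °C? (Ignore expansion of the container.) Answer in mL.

|ΔT| = |25.23 − 4.494| = 20.736 K
ΔV = βV₀ΔT = (1.2×10⁻³)(854)(20.736) = 21.3 mL

ΔV = 21.3 mL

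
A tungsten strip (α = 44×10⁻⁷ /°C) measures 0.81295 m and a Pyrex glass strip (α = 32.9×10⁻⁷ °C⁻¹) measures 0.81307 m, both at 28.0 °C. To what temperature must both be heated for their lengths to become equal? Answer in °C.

T = 161.0 °C

L₁(1 + α₁ΔT) = L₂(1 + α₂ΔT) ⇒ ΔT = (L₂ − L₁)/(α₁L₁ − α₂L₂)
L₂ − L₁ = 0.81307 − 0.81295 = 1.20×10⁻⁴ m
α₁L₁ − α₂L₂ = 44×10⁻⁷×0.81295 − 32.9×10⁻⁷×0.81307 = 9.019797×10⁻⁷ m/K
ΔT = 1.20×10⁻⁴ / 9.019797×10⁻⁷ = 133.041 K
T = 28.0 + 133.041 = 161.041 °C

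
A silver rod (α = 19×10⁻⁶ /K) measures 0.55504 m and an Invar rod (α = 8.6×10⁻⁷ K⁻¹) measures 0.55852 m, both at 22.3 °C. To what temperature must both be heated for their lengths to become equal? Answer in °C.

T = 368.0 °C

Equal length when α₁L₁ΔT − α₂L₂ΔT = L₂ − L₁ = 3.48×10⁻³ m
α₁L₁ = 1.054576×10⁻⁵, α₂L₂ = 4.803272×10⁻⁷ → Δ(αL) = 1.00654328×10⁻⁵ m/K
ΔT = 3.48×10⁻³ / 1.00654328×10⁻⁵ = 345.738 K, so T = 22.3 + 345.738 = 368.038 °C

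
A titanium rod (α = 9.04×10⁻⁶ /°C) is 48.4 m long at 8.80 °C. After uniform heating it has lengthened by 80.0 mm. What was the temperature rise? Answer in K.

ΔT = 183 K

ΔL = αL₀ΔT ⇒ ΔT = ΔL / (αL₀)
ΔT = 80.0×10⁻³ m / (9.04×10⁻⁶ × 48.4 m) = 182.84 K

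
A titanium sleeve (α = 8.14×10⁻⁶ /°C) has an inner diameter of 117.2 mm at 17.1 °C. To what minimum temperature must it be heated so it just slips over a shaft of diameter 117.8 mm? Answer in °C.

Required Δd = 117.8 − 117.2 = 0.6 mm
Δd = αd₀ΔT ⇒ ΔT = Δd/(αd₀) = 0.6 / (8.14×10⁻⁶ × 117.2) = 628.93 K
T_min = 17.1 + 628.93 = 646.03 °C

T = 646 °C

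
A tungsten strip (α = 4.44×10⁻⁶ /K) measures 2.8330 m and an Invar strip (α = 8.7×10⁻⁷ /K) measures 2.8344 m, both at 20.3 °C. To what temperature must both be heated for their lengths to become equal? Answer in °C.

T = 158.7 °C

L₁(1 + α₁ΔT) = L₂(1 + α₂ΔT) ⇒ ΔT = (L₂ − L₁)/(α₁L₁ − α₂L₂)
L₂ − L₁ = 2.8344 − 2.8330 = 1.40×10⁻³ m
α₁L₁ − α₂L₂ = 4.44×10⁻⁶×2.8330 − 8.7×10⁻⁷×2.8344 = 1.0112592×10⁻⁵ m/K
ΔT = 1.40×10⁻³ / 1.0112592×10⁻⁵ = 138.441 K
T = 20.3 + 138.441 = 158.741 °C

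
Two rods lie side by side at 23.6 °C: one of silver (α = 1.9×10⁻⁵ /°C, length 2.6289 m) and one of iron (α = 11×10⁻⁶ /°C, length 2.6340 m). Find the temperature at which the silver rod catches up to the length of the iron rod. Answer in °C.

Equal length when α₁L₁ΔT − α₂L₂ΔT = L₂ − L₁ = 5.10×10⁻³ m
α₁L₁ = 4.99491×10⁻⁵, α₂L₂ = 2.8974×10⁻⁵ → Δ(αL) = 2.09751×10⁻⁵ m/K
ΔT = 5.10×10⁻³ / 2.09751×10⁻⁵ = 243.145 K, so T = 23.6 + 243.145 = 266.745 °C

T = 266.7 °C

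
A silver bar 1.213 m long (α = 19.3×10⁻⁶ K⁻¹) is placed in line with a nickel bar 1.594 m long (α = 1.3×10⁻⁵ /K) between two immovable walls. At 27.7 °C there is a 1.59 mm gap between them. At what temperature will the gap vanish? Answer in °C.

T = 63.7 °C

α₁L₁ = 2.34109×10⁻⁵ m/K, α₂L₂ = 2.0722×10⁻⁵ m/K → total 4.41329×10⁻⁵ m/K
ΔT = g/(α₁L₁+α₂L₂) = 1.59×10⁻³ / 4.41329×10⁻⁵ = 36.028 K
T = 27.7 + 36.028 = 63.728 °C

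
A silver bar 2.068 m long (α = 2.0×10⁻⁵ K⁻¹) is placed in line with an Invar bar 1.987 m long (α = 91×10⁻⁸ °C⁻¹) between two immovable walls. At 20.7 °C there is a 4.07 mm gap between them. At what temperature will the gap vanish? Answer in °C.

α₁L₁ = 4.136×10⁻⁵ m/K, α₂L₂ = 1.80817×10⁻⁶ m/K → total 4.316817×10⁻⁵ m/K
ΔT = g/(α₁L₁+α₂L₂) = 4.07×10⁻³ / 4.316817×10⁻⁵ = 94.28 K
T = 20.7 + 94.28 = 114.98 °C

T = 115 °C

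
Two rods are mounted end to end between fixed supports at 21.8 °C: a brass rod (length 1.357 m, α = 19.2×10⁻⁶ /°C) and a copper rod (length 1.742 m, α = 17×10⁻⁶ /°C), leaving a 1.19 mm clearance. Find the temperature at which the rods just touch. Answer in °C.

T = 43.2 °C

α₁L₁ = 2.60544×10⁻⁵ m/K, α₂L₂ = 2.9614×10⁻⁵ m/K → total 5.56684×10⁻⁵ m/K
ΔT = g/(α₁L₁+α₂L₂) = 1.19×10⁻³ / 5.56684×10⁻⁵ = 21.377 K
T = 21.8 + 21.377 = 43.177 °C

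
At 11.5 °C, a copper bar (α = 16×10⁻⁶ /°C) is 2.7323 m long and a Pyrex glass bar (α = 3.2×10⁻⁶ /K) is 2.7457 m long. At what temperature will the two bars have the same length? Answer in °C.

L₁(1 + α₁ΔT) = L₂(1 + α₂ΔT) ⇒ ΔT = (L₂ − L₁)/(α₁L₁ − α₂L₂)
L₂ − L₁ = 2.7457 − 2.7323 = 1.34×10⁻² m
α₁L₁ − α₂L₂ = 16×10⁻⁶×2.7323 − 3.2×10⁻⁶×2.7457 = 3.493056×10⁻⁵ m/K
ΔT = 1.34×10⁻² / 3.493056×10⁻⁵ = 383.618 K
T = 11.5 + 383.618 = 395.118 °C

T = 395.1 °C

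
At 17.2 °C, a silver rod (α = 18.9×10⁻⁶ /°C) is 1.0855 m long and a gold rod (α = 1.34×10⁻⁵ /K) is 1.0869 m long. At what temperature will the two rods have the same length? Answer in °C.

T = 252.4 °C

Equal length when α₁L₁ΔT − α₂L₂ΔT = L₂ − L₁ = 1.40×10⁻³ m
α₁L₁ = 2.051595×10⁻⁵, α₂L₂ = 1.456446×10⁻⁵ → Δ(αL) = 5.95149×10⁻⁶ m/K
ΔT = 1.40×10⁻³ / 5.95149×10⁻⁶ = 235.235 K, so T = 17.2 + 235.235 = 252.435 °C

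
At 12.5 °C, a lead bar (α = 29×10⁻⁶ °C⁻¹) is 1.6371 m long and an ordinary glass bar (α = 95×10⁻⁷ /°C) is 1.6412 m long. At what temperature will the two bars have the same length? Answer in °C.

T = 141.1 °C

L₁(1 + α₁ΔT) = L₂(1 + α₂ΔT) ⇒ ΔT = (L₂ − L₁)/(α₁L₁ − α₂L₂)
L₂ − L₁ = 1.6412 − 1.6371 = 4.10×10⁻³ m
α₁L₁ − α₂L₂ = 29×10⁻⁶×1.6371 − 95×10⁻⁷×1.6412 = 3.18845×10⁻⁵ m/K
ΔT = 4.10×10⁻³ / 3.18845×10⁻⁵ = 128.589 K
T = 12.5 + 128.589 = 141.089 °C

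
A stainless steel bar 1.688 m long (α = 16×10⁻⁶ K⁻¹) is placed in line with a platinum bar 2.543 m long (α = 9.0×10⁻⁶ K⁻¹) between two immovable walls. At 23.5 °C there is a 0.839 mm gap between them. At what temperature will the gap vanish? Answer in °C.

T = 40.3 °C

α₁L₁ = 2.7008×10⁻⁵ m/K, α₂L₂ = 2.2887×10⁻⁵ m/K → total 4.9895×10⁻⁵ m/K
ΔT = g/(α₁L₁+α₂L₂) = 8.39×10⁻⁴ / 4.9895×10⁻⁵ = 16.815 K
T = 23.5 + 16.815 = 40.315 °C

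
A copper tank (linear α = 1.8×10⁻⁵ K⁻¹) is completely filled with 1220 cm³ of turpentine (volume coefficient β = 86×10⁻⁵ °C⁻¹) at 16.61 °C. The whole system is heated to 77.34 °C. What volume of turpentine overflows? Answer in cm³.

59.7 cm³

The tank also expands: β_container ≈ 3α = 5.4×10⁻⁵ /K
Net overflow = V₀(β_liq − 3α_cont)ΔT
β − 3α = 8.60×10⁻⁴ − 5.4×10⁻⁵ = 8.06×10⁻⁴ /K; ΔT = 60.73 K
ΔV = 1220 × 8.06×10⁻⁴ × 60.73 = 59.7 cm³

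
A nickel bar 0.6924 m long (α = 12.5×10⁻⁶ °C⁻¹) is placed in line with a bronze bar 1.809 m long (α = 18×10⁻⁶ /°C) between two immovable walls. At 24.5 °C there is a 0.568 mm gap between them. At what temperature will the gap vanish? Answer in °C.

T = 38.3 °C

α₁L₁ = 8.655×10⁻⁶ m/K, α₂L₂ = 3.2562×10⁻⁵ m/K → total 4.1217×10⁻⁵ m/K
ΔT = g/(α₁L₁+α₂L₂) = 5.68×10⁻⁴ / 4.1217×10⁻⁵ = 13.781 K
T = 24.5 + 13.781 = 38.281 °C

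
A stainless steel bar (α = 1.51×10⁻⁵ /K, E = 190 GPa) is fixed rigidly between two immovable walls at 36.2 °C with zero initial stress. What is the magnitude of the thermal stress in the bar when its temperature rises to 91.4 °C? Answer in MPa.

Fully constrained: the free strain ε = αΔT is blocked, so σ = Eε = EαΔT.
|ΔT| = 55.2 K
σ = 190×10⁹ × 1.51×10⁻⁵ × 55.2 = 1.58×10⁸ Pa

σ = 158 MPa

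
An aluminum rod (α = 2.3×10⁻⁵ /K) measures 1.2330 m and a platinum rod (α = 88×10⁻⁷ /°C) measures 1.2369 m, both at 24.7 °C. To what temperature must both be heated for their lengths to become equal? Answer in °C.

T = 247.9 °C

Equal length when α₁L₁ΔT − α₂L₂ΔT = L₂ − L₁ = 3.90×10⁻³ m
α₁L₁ = 2.8359×10⁻⁵, α₂L₂ = 1.088472×10⁻⁵ → Δ(αL) = 1.747428×10⁻⁵ m/K
ΔT = 3.90×10⁻³ / 1.747428×10⁻⁵ = 223.185 K, so T = 24.7 + 223.185 = 247.885 °C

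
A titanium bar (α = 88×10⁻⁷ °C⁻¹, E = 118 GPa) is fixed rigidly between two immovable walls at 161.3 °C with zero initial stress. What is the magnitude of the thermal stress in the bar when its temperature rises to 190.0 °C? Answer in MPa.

σ = 29.8 MPa

Fully constrained: the free strain ε = αΔT is blocked, so σ = Eε = EαΔT.
|ΔT| = 28.7 K
σ = 118×10⁹ × 88×10⁻⁷ × 28.7 = 2.98×10⁷ Pa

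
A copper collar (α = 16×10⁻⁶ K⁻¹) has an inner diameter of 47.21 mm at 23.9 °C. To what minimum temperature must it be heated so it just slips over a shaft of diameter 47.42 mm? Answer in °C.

T = 302 °C

Required Δd = 47.42 − 47.21 = 0.21 mm
Δd = αd₀ΔT ⇒ ΔT = Δd/(αd₀) = 0.21 / (16×10⁻⁶ × 47.21) = 278.01 K
T_min = 23.9 + 278.01 = 301.91 °C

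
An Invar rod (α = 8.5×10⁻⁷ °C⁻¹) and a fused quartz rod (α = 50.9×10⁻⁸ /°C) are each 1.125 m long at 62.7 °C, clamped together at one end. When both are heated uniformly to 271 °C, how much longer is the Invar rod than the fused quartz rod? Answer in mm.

0.0799 mm

ΔT = 208.3 K
Invar: ΔL = 8.5×10⁻⁷ × 1.125 m × 208.3 = 1.9919×10⁻⁴ m = 0.19919 mm
fused quartz: ΔL = 50.9×10⁻⁸ × 1.125 m × 208.3 = 1.1928×10⁻⁴ m = 0.11928 mm
difference = 0.19919 − 0.11928 = 0.07991 mm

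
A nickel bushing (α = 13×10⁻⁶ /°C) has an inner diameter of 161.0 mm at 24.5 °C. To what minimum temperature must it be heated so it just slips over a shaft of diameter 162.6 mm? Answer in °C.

T = 789 °C

Required Δd = 162.6 − 161.0 = 1.6 mm
Δd = αd₀ΔT ⇒ ΔT = Δd/(αd₀) = 1.6 / (13×10⁻⁶ × 161.0) = 764.45 K
T_min = 24.5 + 764.45 = 788.95 °C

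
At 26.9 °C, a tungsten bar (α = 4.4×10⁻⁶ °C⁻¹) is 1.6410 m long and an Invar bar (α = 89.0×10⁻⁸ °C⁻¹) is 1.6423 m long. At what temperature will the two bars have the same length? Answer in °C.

T = 252.6 °C

Equal length when α₁L₁ΔT − α₂L₂ΔT = L₂ − L₁ = 1.30×10⁻³ m
α₁L₁ = 7.2204×10⁻⁶, α₂L₂ = 1.461647×10⁻⁶ → Δ(αL) = 5.758753×10⁻⁶ m/K
ΔT = 1.30×10⁻³ / 5.758753×10⁻⁶ = 225.743 K, so T = 26.9 + 225.743 = 252.643 °C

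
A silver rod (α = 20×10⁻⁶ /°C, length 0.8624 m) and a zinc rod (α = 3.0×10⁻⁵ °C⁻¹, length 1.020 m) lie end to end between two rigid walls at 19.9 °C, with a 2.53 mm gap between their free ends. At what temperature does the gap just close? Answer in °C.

T = 72.8 °C

α₁L₁ = 1.7248×10⁻⁵ m/K, α₂L₂ = 3.060×10⁻⁵ m/K → total 4.7848×10⁻⁵ m/K
ΔT = g/(α₁L₁+α₂L₂) = 2.53×10⁻³ / 4.7848×10⁻⁵ = 52.876 K
T = 19.9 + 52.876 = 72.776 °C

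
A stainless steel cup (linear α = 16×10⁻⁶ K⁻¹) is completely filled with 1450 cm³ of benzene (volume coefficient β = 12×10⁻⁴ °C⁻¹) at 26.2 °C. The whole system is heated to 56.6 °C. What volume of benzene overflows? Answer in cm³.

50.8 cm³

The cup also expands: β_container ≈ 3α = 4.8×10⁻⁵ /K
Net overflow = V₀(β_liq − 3α_cont)ΔT
β − 3α = 1.20×10⁻³ − 4.8×10⁻⁵ = 1.152×10⁻³ /K; ΔT = 30.4 K
ΔV = 1450 × 1.152×10⁻³ × 30.4 = 50.8 cm³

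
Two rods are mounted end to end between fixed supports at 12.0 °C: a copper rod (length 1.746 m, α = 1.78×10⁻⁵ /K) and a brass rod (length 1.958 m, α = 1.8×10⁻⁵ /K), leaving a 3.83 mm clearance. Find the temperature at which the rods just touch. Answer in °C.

T = 69.7 °C

Gap closes when ΔL₁ + ΔL₂ = 3.83 mm = 3.83×10⁻³ m
(α₁L₁ + α₂L₂)ΔT = g
α₁L₁ + α₂L₂ = 1.78×10⁻⁵×1.746 + 1.8×10⁻⁵×1.958 = 6.63228×10⁻⁵ m/K
ΔT = 3.83×10⁻³ / 6.63228×10⁻⁵ = 57.748 K
T = 12.0 + 57.748 = 69.748 °C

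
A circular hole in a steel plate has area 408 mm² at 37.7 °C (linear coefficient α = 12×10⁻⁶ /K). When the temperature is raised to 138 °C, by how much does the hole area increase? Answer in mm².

Area coefficient ≈ 2α; |ΔT| = 100.3 K
ΔA = 2αA₀ΔT = 2(12×10⁻⁶)(408)(100.3) = 0.982 mm²

ΔA = 0.982 mm²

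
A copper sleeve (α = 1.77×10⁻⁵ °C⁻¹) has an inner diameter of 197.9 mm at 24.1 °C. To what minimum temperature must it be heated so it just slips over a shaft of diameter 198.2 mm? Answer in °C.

T = 110 °C

Required Δd = 198.2 − 197.9 = 0.3 mm
Δd = αd₀ΔT ⇒ ΔT = Δd/(αd₀) = 0.3 / (1.77×10⁻⁵ × 197.9) = 85.65 K
T_min = 24.1 + 85.65 = 109.75 °C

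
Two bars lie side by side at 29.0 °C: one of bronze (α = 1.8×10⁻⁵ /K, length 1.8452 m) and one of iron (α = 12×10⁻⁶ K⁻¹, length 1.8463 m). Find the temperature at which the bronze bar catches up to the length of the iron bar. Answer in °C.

T = 128.5 °C

Equal length when α₁L₁ΔT − α₂L₂ΔT = L₂ − L₁ = 1.10×10⁻³ m
α₁L₁ = 3.32136×10⁻⁵, α₂L₂ = 2.21556×10⁻⁵ → Δ(αL) = 1.1058×10⁻⁵ m/K
ΔT = 1.10×10⁻³ / 1.1058×10⁻⁵ = 99.475 K, so T = 29.0 + 99.475 = 128.475 °C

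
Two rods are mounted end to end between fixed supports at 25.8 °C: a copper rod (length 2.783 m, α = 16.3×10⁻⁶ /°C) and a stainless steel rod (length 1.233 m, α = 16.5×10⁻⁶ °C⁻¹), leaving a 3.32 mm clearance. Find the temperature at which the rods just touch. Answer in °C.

T = 76.3 °C

α₁L₁ = 4.53629×10⁻⁵ m/K, α₂L₂ = 2.03445×10⁻⁵ m/K → total 6.57074×10⁻⁵ m/K
ΔT = g/(α₁L₁+α₂L₂) = 3.32×10⁻³ / 6.57074×10⁻⁵ = 50.527 K
T = 25.8 + 50.527 = 76.327 °C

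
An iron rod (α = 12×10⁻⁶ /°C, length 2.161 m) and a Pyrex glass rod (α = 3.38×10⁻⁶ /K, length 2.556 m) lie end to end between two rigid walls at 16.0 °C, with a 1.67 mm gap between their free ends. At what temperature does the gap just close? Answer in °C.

T = 64.3 °C

Gap closes when ΔL₁ + ΔL₂ = 1.67 mm = 1.67×10⁻³ m
(α₁L₁ + α₂L₂)ΔT = g
α₁L₁ + α₂L₂ = 12×10⁻⁶×2.161 + 3.38×10⁻⁶×2.556 = 3.457128×10⁻⁵ m/K
ΔT = 1.67×10⁻³ / 3.457128×10⁻⁵ = 48.306 K
T = 16.0 + 48.306 = 64.306 °C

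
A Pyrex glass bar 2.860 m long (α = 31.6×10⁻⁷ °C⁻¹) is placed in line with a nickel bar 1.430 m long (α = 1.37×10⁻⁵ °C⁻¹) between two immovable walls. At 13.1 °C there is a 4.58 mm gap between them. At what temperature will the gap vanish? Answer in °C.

T = 173 °C

Gap closes when ΔL₁ + ΔL₂ = 4.58 mm = 4.58×10⁻³ m
(α₁L₁ + α₂L₂)ΔT = g
α₁L₁ + α₂L₂ = 31.6×10⁻⁷×2.860 + 1.37×10⁻⁵×1.430 = 2.86286×10⁻⁵ m/K
ΔT = 4.58×10⁻³ / 2.86286×10⁻⁵ = 159.98 K
T = 13.1 + 159.98 = 173.08 °C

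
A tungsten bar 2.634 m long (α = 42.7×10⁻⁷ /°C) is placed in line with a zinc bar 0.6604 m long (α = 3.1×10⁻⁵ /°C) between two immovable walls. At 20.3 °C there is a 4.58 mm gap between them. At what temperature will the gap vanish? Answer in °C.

T = 165 °C

α₁L₁ = 1.124718×10⁻⁵ m/K, α₂L₂ = 2.04724×10⁻⁵ m/K → total 3.171958×10⁻⁵ m/K
ΔT = g/(α₁L₁+α₂L₂) = 4.58×10⁻³ / 3.171958×10⁻⁵ = 144.39 K
T = 20.3 + 144.39 = 164.69 °C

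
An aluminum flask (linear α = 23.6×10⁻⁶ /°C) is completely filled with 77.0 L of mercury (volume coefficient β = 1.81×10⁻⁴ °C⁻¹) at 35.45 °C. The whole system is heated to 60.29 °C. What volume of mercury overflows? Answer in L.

The flask also expands: β_container ≈ 3α = 7.08×10⁻⁵ /K
Net overflow = V₀(β_liq − 3α_cont)ΔT
β − 3α = 1.81×10⁻⁴ − 7.08×10⁻⁵ = 1.102×10⁻⁴ /K; ΔT = 24.84 K
ΔV = 77.0 × 1.102×10⁻⁴ × 24.84 = 0.211 L

0.211 L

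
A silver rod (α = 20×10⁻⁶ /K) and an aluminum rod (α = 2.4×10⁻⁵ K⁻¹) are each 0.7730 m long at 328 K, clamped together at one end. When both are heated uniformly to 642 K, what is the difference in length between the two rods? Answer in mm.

0.971 mm

ΔT = 314 K
silver: ΔL = 20×10⁻⁶ × 0.7730 m × 314 = 4.8544×10⁻³ m = 4.8544 mm
aluminum: ΔL = 2.4×10⁻⁵ × 0.7730 m × 314 = 5.8253×10⁻³ m = 5.8253 mm
difference = 5.8253 − 4.8544 = 0.9709 mm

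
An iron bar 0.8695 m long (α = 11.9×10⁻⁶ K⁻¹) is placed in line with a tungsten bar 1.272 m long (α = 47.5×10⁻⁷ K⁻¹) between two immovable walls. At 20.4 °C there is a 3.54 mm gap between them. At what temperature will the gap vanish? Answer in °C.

α₁L₁ = 1.034705×10⁻⁵ m/K, α₂L₂ = 6.042×10⁻⁶ m/K → total 1.638905×10⁻⁵ m/K
ΔT = g/(α₁L₁+α₂L₂) = 3.54×10⁻³ / 1.638905×10⁻⁵ = 216.00 K
T = 20.4 + 216.00 = 236.40 °C

T = 236 °C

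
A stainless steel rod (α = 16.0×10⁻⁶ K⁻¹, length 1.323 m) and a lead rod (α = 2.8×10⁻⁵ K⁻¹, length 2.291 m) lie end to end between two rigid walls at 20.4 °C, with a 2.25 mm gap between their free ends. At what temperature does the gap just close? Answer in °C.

T = 46.8 °C

α₁L₁ = 2.1168×10⁻⁵ m/K, α₂L₂ = 6.4148×10⁻⁵ m/K → total 8.5316×10⁻⁵ m/K
ΔT = g/(α₁L₁+α₂L₂) = 2.25×10⁻³ / 8.5316×10⁻⁵ = 26.373 K
T = 20.4 + 26.373 = 46.773 °C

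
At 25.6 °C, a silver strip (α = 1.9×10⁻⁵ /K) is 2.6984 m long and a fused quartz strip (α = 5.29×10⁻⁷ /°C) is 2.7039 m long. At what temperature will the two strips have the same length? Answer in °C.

L₁(1 + α₁ΔT) = L₂(1 + α₂ΔT) ⇒ ΔT = (L₂ − L₁)/(α₁L₁ − α₂L₂)
L₂ − L₁ = 2.7039 − 2.6984 = 5.50×10⁻³ m
α₁L₁ − α₂L₂ = 1.9×10⁻⁵×2.6984 − 5.29×10⁻⁷×2.7039 = 4.98392369×10⁻⁵ m/K
ΔT = 5.50×10⁻³ / 4.98392369×10⁻⁵ = 110.355 K
T = 25.6 + 110.355 = 135.955 °C

T = 136.0 °C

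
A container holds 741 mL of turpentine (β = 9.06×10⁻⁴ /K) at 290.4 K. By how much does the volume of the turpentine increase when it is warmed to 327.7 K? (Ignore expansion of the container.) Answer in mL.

ΔV = 25.0 mL

|ΔT| = |327.7 − 290.4| = 37.3 K
ΔV = βV₀ΔT = (9.06×10⁻⁴)(741)(37.3) = 25.0 mL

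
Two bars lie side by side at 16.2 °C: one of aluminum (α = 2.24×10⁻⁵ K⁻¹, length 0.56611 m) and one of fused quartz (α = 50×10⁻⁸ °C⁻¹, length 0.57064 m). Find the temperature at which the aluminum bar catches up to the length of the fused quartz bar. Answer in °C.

T = 381.7 °C

L₁(1 + α₁ΔT) = L₂(1 + α₂ΔT) ⇒ ΔT = (L₂ − L₁)/(α₁L₁ − α₂L₂)
L₂ − L₁ = 0.57064 − 0.56611 = 4.53×10⁻³ m
α₁L₁ − α₂L₂ = 2.24×10⁻⁵×0.56611 − 50×10⁻⁸×0.57064 = 1.2395544×10⁻⁵ m/K
ΔT = 4.53×10⁻³ / 1.2395544×10⁻⁵ = 365.454 K
T = 16.2 + 365.454 = 381.654 °C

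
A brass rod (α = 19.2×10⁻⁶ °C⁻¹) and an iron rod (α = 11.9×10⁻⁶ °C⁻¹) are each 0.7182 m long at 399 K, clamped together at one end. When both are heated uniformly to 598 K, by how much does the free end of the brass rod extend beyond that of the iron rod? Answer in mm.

ΔT = 199 K
brass: ΔL = 19.2×10⁻⁶ × 0.7182 m × 199 = 2.7441×10⁻³ m = 2.7441 mm
iron: ΔL = 11.9×10⁻⁶ × 0.7182 m × 199 = 1.7008×10⁻³ m = 1.7008 mm
difference = 2.7441 − 1.7008 = 1.0433 mm

1.04 mm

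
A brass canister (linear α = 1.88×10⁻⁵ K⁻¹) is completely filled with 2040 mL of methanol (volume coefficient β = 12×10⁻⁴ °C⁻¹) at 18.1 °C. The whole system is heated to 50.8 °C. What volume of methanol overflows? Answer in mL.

The canister also expands: β_container ≈ 3α = 5.64×10⁻⁵ /K
Net overflow = V₀(β_liq − 3α_cont)ΔT
β − 3α = 1.20×10⁻³ − 5.64×10⁻⁵ = 1.1436×10⁻³ /K; ΔT = 32.7 K
ΔV = 2040 × 1.1436×10⁻³ × 32.7 = 76.3 mL

76.3 mL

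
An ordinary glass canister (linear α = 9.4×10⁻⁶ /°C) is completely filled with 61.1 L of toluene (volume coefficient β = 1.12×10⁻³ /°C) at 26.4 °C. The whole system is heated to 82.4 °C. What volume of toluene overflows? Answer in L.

3.74 L

The canister also expands: β_container ≈ 3α = 2.82×10⁻⁵ /K
Net overflow = V₀(β_liq − 3α_cont)ΔT
β − 3α = 1.12×10⁻³ − 2.82×10⁻⁵ = 1.0918×10⁻³ /K; ΔT = 56.0 K
ΔV = 61.1 × 1.0918×10⁻³ × 56.0 = 3.74 L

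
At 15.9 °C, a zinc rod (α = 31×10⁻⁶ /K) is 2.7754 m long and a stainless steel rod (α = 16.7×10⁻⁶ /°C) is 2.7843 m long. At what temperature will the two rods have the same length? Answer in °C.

L₁(1 + α₁ΔT) = L₂(1 + α₂ΔT) ⇒ ΔT = (L₂ − L₁)/(α₁L₁ − α₂L₂)
L₂ − L₁ = 2.7843 − 2.7754 = 8.90×10⁻³ m
α₁L₁ − α₂L₂ = 31×10⁻⁶×2.7754 − 16.7×10⁻⁶×2.7843 = 3.953959×10⁻⁵ m/K
ΔT = 8.90×10⁻³ / 3.953959×10⁻⁵ = 225.091 K
T = 15.9 + 225.091 = 240.991 °C

T = 241.0 °C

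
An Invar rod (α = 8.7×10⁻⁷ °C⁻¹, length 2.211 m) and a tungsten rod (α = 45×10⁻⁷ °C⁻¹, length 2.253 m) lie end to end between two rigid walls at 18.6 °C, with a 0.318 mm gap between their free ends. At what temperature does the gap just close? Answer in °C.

Gap closes when ΔL₁ + ΔL₂ = 0.318 mm = 3.18×10⁻⁴ m
(α₁L₁ + α₂L₂)ΔT = g
α₁L₁ + α₂L₂ = 8.7×10⁻⁷×2.211 + 45×10⁻⁷×2.253 = 1.206207×10⁻⁵ m/K
ΔT = 3.18×10⁻⁴ / 1.206207×10⁻⁵ = 26.364 K
T = 18.6 + 26.364 = 44.964 °C

T = 45.0 °C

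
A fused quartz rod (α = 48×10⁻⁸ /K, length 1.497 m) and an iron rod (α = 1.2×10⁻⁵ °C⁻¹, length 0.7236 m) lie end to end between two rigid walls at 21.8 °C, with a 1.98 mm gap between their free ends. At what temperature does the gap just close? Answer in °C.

T = 232 °C

α₁L₁ = 7.1856×10⁻⁷ m/K, α₂L₂ = 8.6832×10⁻⁶ m/K → total 9.40176×10⁻⁶ m/K
ΔT = g/(α₁L₁+α₂L₂) = 1.98×10⁻³ / 9.40176×10⁻⁶ = 210.60 K
T = 21.8 + 210.60 = 232.40 °C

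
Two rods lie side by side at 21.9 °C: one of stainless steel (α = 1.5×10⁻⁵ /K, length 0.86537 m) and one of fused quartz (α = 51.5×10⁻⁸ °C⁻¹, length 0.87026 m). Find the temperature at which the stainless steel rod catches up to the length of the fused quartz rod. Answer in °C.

L₁(1 + α₁ΔT) = L₂(1 + α₂ΔT) ⇒ ΔT = (L₂ − L₁)/(α₁L₁ − α₂L₂)
L₂ − L₁ = 0.87026 − 0.86537 = 4.89×10⁻³ m
α₁L₁ − α₂L₂ = 1.5×10⁻⁵×0.86537 − 51.5×10⁻⁸×0.87026 = 1.25323661×10⁻⁵ m/K
ΔT = 4.89×10⁻³ / 1.25323661×10⁻⁵ = 390.190 K
T = 21.9 + 390.190 = 412.090 °C

T = 412.1 °C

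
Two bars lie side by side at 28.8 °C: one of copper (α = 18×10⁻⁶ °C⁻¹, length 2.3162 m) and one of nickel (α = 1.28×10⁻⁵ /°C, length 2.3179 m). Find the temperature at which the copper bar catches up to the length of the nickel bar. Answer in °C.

Equal length when α₁L₁ΔT − α₂L₂ΔT = L₂ − L₁ = 1.70×10⁻³ m
α₁L₁ = 4.16916×10⁻⁵, α₂L₂ = 2.966912×10⁻⁵ → Δ(αL) = 1.202248×10⁻⁵ m/K
ΔT = 1.70×10⁻³ / 1.202248×10⁻⁵ = 141.402 K, so T = 28.8 + 141.402 = 170.202 °C

T = 170.2 °C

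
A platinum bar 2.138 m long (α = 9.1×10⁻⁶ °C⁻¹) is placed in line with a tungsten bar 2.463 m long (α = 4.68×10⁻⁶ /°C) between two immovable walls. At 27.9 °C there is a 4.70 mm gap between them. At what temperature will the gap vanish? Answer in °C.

T = 180 °C

Gap closes when ΔL₁ + ΔL₂ = 4.70 mm = 4.70×10⁻³ m
(α₁L₁ + α₂L₂)ΔT = g
α₁L₁ + α₂L₂ = 9.1×10⁻⁶×2.138 + 4.68×10⁻⁶×2.463 = 3.098264×10⁻⁵ m/K
ΔT = 4.70×10⁻³ / 3.098264×10⁻⁵ = 151.70 K
T = 27.9 + 151.70 = 179.60 °C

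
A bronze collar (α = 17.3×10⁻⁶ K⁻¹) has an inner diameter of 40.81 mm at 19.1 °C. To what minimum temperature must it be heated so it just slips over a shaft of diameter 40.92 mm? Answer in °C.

Required Δd = 40.92 − 40.81 = 0.11 mm
Δd = αd₀ΔT ⇒ ΔT = Δd/(αd₀) = 0.11 / (17.3×10⁻⁶ × 40.81) = 155.80 K
T_min = 19.1 + 155.80 = 174.90 °C

T = 175 °C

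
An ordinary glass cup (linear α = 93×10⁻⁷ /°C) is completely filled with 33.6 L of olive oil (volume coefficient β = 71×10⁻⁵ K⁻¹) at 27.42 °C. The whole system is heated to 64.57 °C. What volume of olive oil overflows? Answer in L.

0.851 L

The cup also expands: β_container ≈ 3α = 2.79×10⁻⁵ /K
Net overflow = V₀(β_liq − 3α_cont)ΔT
β − 3α = 7.10×10⁻⁴ − 2.79×10⁻⁵ = 6.821×10⁻⁴ /K; ΔT = 37.15 K
ΔV = 33.6 × 6.821×10⁻⁴ × 37.15 = 0.851 L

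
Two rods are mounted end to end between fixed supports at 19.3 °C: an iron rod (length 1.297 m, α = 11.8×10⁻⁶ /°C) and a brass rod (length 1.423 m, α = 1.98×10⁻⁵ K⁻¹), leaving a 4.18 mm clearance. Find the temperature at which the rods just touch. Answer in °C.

α₁L₁ = 1.53046×10⁻⁵ m/K, α₂L₂ = 2.81754×10⁻⁵ m/K → total 4.348×10⁻⁵ m/K
ΔT = g/(α₁L₁+α₂L₂) = 4.18×10⁻³ / 4.348×10⁻⁵ = 96.14 K
T = 19.3 + 96.14 = 115.44 °C

T = 115 °C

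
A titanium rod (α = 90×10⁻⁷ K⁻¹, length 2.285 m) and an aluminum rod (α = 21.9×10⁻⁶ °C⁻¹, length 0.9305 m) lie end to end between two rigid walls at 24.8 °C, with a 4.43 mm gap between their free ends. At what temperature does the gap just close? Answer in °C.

T = 133 °C

α₁L₁ = 2.0565×10⁻⁵ m/K, α₂L₂ = 2.037795×10⁻⁵ m/K → total 4.094295×10⁻⁵ m/K
ΔT = g/(α₁L₁+α₂L₂) = 4.43×10⁻³ / 4.094295×10⁻⁵ = 108.20 K
T = 24.8 + 108.20 = 133.00 °C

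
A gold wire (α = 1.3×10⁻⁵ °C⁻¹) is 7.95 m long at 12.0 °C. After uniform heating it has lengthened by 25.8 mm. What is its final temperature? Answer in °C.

T = 262 °C

ΔL = αL₀ΔT ⇒ ΔT = ΔL / (αL₀)
ΔT = 25.8×10⁻³ m / (1.3×10⁻⁵ × 7.95 m) = 249.64 K
T = 12.0 + 249.64 = 261.64 °C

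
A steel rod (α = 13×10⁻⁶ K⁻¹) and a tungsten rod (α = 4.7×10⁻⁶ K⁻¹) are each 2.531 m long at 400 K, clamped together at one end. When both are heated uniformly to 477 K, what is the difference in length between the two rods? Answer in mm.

1.62 mm

ΔT = 77 K
steel: ΔL = 13×10⁻⁶ × 2.531 m × 77 = 2.5335×10⁻³ m = 2.5335 mm
tungsten: ΔL = 4.7×10⁻⁶ × 2.531 m × 77 = 9.1597×10⁻⁴ m = 0.91597 mm
difference = 2.5335 − 0.91597 = 1.61753 mm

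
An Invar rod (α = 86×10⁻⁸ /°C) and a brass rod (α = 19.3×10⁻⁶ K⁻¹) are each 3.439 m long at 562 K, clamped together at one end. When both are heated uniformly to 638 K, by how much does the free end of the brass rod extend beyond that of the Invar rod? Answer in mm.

4.82 mm

ΔT = 76 K
Invar: ΔL = 86×10⁻⁸ × 3.439 m × 76 = 2.2477×10⁻⁴ m = 0.22477 mm
brass: ΔL = 19.3×10⁻⁶ × 3.439 m × 76 = 5.0443×10⁻³ m = 5.0443 mm
difference = 5.0443 − 0.22477 = 4.81953 mm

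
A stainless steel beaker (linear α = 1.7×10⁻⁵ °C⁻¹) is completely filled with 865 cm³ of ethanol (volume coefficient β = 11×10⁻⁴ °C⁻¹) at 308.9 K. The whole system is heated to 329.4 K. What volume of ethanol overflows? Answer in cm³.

The beaker also expands: β_container ≈ 3α = 5.1×10⁻⁵ /K
Net overflow = V₀(β_liq − 3α_cont)ΔT
β − 3α = 1.10×10⁻³ − 5.1×10⁻⁵ = 1.049×10⁻³ /K; ΔT = 20.5 K
ΔV = 865 × 1.049×10⁻³ × 20.5 = 18.6 cm³

18.6 cm³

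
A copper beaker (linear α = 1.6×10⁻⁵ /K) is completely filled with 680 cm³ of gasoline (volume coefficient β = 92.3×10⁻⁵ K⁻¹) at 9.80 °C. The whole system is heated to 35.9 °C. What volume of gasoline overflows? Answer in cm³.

The beaker also expands: β_container ≈ 3α = 4.8×10⁻⁵ /K
Net overflow = V₀(β_liq − 3α_cont)ΔT
β − 3α = 9.23×10⁻⁴ − 4.8×10⁻⁵ = 8.75×10⁻⁴ /K; ΔT = 26.10 K
ΔV = 680 × 8.75×10⁻⁴ × 26.10 = 15.5 cm³

15.5 cm³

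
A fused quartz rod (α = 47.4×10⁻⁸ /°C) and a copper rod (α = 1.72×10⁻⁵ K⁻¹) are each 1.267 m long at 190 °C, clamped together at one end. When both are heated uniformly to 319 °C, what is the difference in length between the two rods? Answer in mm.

2.73 mm

ΔT = 129 K
fused quartz: ΔL = 47.4×10⁻⁸ × 1.267 m × 129 = 7.7472×10⁻⁵ m = 0.077472 mm
copper: ΔL = 1.72×10⁻⁵ × 1.267 m × 129 = 2.8112×10⁻³ m = 2.8112 mm
difference = 2.8112 − 0.077472 = 2.733728 mm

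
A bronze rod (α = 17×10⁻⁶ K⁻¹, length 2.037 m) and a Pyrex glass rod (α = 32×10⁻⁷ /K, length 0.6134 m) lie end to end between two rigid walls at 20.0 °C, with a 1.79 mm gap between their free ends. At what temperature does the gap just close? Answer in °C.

Gap closes when ΔL₁ + ΔL₂ = 1.79 mm = 1.79×10⁻³ m
(α₁L₁ + α₂L₂)ΔT = g
α₁L₁ + α₂L₂ = 17×10⁻⁶×2.037 + 32×10⁻⁷×0.6134 = 3.659188×10⁻⁵ m/K
ΔT = 1.79×10⁻³ / 3.659188×10⁻⁵ = 48.918 K
T = 20.0 + 48.918 = 68.918 °C

T = 68.9 °C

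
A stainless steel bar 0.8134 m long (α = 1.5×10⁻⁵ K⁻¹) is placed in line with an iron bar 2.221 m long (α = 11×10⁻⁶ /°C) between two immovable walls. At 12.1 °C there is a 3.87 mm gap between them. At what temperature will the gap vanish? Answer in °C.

Gap closes when ΔL₁ + ΔL₂ = 3.87 mm = 3.87×10⁻³ m
(α₁L₁ + α₂L₂)ΔT = g
α₁L₁ + α₂L₂ = 1.5×10⁻⁵×0.8134 + 11×10⁻⁶×2.221 = 3.6632×10⁻⁵ m/K
ΔT = 3.87×10⁻³ / 3.6632×10⁻⁵ = 105.65 K
T = 12.1 + 105.65 = 117.75 °C

T = 118 °C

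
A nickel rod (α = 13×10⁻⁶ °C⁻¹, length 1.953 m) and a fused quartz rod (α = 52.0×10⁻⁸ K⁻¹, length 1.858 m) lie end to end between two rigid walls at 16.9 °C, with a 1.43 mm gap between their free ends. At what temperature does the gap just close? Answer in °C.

T = 71.2 °C

α₁L₁ = 2.5389×10⁻⁵ m/K, α₂L₂ = 9.6616×10⁻⁷ m/K → total 2.635516×10⁻⁵ m/K
ΔT = g/(α₁L₁+α₂L₂) = 1.43×10⁻³ / 2.635516×10⁻⁵ = 54.259 K
T = 16.9 + 54.259 = 71.159 °C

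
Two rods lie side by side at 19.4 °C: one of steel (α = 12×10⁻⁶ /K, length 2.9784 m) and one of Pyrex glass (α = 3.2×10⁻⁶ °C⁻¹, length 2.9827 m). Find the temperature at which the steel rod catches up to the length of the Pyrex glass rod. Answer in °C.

L₁(1 + α₁ΔT) = L₂(1 + α₂ΔT) ⇒ ΔT = (L₂ − L₁)/(α₁L₁ − α₂L₂)
L₂ − L₁ = 2.9827 − 2.9784 = 4.30×10⁻³ m
α₁L₁ − α₂L₂ = 12×10⁻⁶×2.9784 − 3.2×10⁻⁶×2.9827 = 2.619616×10⁻⁵ m/K
ΔT = 4.30×10⁻³ / 2.619616×10⁻⁵ = 164.146 K
T = 19.4 + 164.146 = 183.546 °C

T = 183.5 °C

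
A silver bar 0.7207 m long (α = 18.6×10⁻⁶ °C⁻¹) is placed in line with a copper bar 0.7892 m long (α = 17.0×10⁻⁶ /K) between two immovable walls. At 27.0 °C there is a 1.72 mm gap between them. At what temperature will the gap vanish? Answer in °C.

T = 91.1 °C

Gap closes when ΔL₁ + ΔL₂ = 1.72 mm = 1.72×10⁻³ m
(α₁L₁ + α₂L₂)ΔT = g
α₁L₁ + α₂L₂ = 18.6×10⁻⁶×0.7207 + 17.0×10⁻⁶×0.7892 = 2.682142×10⁻⁵ m/K
ΔT = 1.72×10⁻³ / 2.682142×10⁻⁵ = 64.128 K
T = 27.0 + 64.128 = 91.128 °C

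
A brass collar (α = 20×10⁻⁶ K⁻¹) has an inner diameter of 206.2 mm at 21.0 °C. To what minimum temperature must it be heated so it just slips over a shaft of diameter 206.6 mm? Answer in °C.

T = 118 °C

Required Δd = 206.6 − 206.2 = 0.4 mm
Δd = αd₀ΔT ⇒ ΔT = Δd/(αd₀) = 0.4 / (20×10⁻⁶ × 206.2) = 96.99 K
T_min = 21.0 + 96.99 = 117.99 °C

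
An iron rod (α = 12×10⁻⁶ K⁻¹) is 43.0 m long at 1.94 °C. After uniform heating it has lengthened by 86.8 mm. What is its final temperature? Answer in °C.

T = 170 °C

ΔL = αL₀ΔT ⇒ ΔT = ΔL / (αL₀)
ΔT = 86.8×10⁻³ m / (12×10⁻⁶ × 43.0 m) = 168.22 K
T = 1.94 + 168.22 = 170.16 °C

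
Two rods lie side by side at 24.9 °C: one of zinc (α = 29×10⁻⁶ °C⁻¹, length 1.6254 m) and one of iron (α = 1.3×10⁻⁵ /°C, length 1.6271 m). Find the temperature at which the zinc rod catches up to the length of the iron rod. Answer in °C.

T = 90.32 °C

Equal length when α₁L₁ΔT − α₂L₂ΔT = L₂ − L₁ = 1.70×10⁻³ m
α₁L₁ = 4.71366×10⁻⁵, α₂L₂ = 2.11523×10⁻⁵ → Δ(αL) = 2.59843×10⁻⁵ m/K
ΔT = 1.70×10⁻³ / 2.59843×10⁻⁵ = 65.4241 K, so T = 24.9 + 65.4241 = 90.3241 °C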